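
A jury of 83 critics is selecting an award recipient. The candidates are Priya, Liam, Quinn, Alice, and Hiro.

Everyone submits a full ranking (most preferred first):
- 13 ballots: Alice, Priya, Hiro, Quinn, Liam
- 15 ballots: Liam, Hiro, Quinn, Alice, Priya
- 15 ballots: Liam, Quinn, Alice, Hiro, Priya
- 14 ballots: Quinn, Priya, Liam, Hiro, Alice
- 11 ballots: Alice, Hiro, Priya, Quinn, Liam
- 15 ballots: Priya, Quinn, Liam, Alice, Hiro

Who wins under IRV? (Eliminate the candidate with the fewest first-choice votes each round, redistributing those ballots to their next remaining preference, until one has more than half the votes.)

Round 1: Priya 15, Liam 30, Quinn 14, Alice 24, Hiro 0. Hiro eliminated.
Round 2: Priya 15, Liam 30, Quinn 14, Alice 24. Quinn eliminated.
Round 3: Priya 29, Liam 30, Alice 24. Alice eliminated.
Round 4: Priya 53, Liam 30. Priya has a majority (≥42).

Priya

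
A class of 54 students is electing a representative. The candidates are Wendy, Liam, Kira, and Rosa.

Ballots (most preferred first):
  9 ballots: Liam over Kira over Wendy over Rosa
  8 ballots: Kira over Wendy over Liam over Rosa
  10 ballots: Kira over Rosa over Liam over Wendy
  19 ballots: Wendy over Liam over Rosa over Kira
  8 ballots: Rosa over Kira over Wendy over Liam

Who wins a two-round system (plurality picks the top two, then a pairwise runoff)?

Round 1 first-place votes: Wendy 19, Liam 9, Kira 18, Rosa 8. Wendy and Kira advance.
Runoff: Wendy is ranked above Kira on 19 ballots, Kira above Wendy on 35.

Kira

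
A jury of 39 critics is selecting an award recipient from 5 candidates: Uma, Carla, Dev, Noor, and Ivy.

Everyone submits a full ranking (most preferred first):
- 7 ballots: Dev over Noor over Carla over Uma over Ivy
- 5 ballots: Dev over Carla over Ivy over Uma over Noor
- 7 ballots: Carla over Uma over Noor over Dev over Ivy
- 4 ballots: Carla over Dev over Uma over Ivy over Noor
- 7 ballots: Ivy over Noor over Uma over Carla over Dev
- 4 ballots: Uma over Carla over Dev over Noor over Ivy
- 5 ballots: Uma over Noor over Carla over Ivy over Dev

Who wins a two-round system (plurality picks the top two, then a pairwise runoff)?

Carla

Round 1 first-place votes: Uma 9, Carla 11, Dev 12, Noor 0, Ivy 7. Dev and Carla advance.
Runoff: Dev is ranked above Carla on 12 ballots, Carla above Dev on 27.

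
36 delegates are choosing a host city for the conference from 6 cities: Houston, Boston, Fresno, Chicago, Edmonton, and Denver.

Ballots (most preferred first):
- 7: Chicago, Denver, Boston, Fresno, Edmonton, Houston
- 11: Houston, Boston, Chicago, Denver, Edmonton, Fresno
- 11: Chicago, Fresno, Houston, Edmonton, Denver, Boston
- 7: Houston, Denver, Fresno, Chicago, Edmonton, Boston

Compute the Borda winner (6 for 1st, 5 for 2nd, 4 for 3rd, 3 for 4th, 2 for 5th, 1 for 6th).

Houston: 7×1 + 11×6 + 11×4 + 7×6 = 159
Boston: 7×4 + 11×5 + 11×1 + 7×1 = 101
Fresno: 7×3 + 11×1 + 11×5 + 7×4 = 115
Chicago: 7×6 + 11×4 + 11×6 + 7×3 = 173
Edmonton: 7×2 + 11×2 + 11×3 + 7×2 = 83
Denver: 7×5 + 11×3 + 11×2 + 7×5 = 125

Chicago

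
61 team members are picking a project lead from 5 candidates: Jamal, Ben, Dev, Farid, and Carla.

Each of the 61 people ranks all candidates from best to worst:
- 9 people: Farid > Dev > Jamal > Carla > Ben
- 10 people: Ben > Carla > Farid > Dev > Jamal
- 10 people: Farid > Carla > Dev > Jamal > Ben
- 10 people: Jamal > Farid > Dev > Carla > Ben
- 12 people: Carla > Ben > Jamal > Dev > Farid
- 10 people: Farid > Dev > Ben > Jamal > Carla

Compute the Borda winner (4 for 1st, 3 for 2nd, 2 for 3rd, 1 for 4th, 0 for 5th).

Jamal: 9×2 + 10×0 + 10×1 + 10×4 + 12×2 + 10×1 = 102
Ben: 9×0 + 10×4 + 10×0 + 10×0 + 12×3 + 10×2 = 96
Dev: 9×3 + 10×1 + 10×2 + 10×2 + 12×1 + 10×3 = 119
Farid: 9×4 + 10×2 + 10×4 + 10×3 + 12×0 + 10×4 = 166
Carla: 9×1 + 10×3 + 10×3 + 10×1 + 12×4 + 10×0 = 127

Farid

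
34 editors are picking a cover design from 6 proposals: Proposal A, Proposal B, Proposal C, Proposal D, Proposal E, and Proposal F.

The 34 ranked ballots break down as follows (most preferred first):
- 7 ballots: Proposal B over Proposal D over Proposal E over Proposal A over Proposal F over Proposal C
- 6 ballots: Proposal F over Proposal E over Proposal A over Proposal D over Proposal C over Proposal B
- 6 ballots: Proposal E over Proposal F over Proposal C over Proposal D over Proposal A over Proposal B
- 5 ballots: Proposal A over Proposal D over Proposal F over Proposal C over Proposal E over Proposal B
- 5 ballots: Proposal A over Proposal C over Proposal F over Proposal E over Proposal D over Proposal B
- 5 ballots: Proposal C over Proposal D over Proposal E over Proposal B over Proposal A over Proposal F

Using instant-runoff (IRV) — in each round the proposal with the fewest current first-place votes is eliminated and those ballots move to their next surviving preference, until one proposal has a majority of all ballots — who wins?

Proposal E

Round 1: Proposal A 10, Proposal B 7, Proposal C 5, Proposal D 0, Proposal E 6, Proposal F 6. Proposal D eliminated.
Round 2: Proposal A 10, Proposal B 7, Proposal C 5, Proposal E 6, Proposal F 6. Proposal C eliminated.
Round 3: Proposal A 10, Proposal B 7, Proposal E 11, Proposal F 6. Proposal F eliminated.
Round 4: Proposal A 10, Proposal B 7, Proposal E 17. Proposal B eliminated.
Round 5: Proposal A 10, Proposal E 24. Proposal E has a majority (≥18).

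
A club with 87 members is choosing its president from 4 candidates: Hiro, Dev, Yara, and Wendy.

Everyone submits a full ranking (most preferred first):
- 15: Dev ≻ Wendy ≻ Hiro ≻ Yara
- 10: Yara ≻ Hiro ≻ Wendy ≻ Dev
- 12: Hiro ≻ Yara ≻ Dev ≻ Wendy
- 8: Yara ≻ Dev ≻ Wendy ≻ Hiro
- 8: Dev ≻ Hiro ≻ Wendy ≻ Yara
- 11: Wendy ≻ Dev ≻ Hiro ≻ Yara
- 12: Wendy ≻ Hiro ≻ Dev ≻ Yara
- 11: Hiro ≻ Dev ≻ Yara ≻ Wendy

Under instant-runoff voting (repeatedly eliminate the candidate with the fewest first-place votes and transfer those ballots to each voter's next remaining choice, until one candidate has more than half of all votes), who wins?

Round 1: Hiro 23, Dev 23, Yara 18, Wendy 23. Yara eliminated.
Round 2: Hiro 33, Dev 31, Wendy 23. Wendy eliminated.
Round 3: Hiro 45, Dev 42. Hiro has a majority (≥44).

Hiro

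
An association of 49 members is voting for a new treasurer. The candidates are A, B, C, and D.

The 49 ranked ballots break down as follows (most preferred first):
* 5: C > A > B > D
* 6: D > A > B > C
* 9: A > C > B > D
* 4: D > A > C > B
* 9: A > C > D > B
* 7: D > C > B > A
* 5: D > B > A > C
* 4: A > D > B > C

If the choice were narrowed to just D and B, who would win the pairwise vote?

D

D is ranked above B on 35 ballots; B above D on 14.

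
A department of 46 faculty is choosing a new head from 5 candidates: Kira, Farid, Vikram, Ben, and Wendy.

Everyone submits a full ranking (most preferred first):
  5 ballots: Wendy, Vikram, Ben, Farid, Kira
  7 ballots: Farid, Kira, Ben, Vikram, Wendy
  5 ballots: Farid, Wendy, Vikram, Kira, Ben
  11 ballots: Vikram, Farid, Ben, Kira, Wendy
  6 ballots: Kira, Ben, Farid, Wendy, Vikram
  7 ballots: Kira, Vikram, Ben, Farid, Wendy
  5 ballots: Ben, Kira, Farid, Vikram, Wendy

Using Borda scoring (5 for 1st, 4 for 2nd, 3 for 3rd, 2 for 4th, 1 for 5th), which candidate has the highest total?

Kira: 5×1 + 7×4 + 5×2 + 11×2 + 6×5 + 7×5 + 5×4 = 150
Farid: 5×2 + 7×5 + 5×5 + 11×4 + 6×3 + 7×2 + 5×3 = 161
Vikram: 5×4 + 7×2 + 5×3 + 11×5 + 6×1 + 7×4 + 5×2 = 148
Ben: 5×3 + 7×3 + 5×1 + 11×3 + 6×4 + 7×3 + 5×5 = 144
Wendy: 5×5 + 7×1 + 5×4 + 11×1 + 6×2 + 7×1 + 5×1 = 87

Farid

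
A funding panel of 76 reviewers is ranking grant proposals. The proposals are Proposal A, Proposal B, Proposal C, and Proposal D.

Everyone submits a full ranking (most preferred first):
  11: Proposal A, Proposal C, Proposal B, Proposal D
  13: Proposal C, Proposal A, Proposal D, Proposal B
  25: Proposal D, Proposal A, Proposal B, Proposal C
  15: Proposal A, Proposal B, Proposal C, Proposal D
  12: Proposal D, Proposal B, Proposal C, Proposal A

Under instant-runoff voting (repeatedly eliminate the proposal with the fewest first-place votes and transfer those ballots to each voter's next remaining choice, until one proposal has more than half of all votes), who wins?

Round 1: Proposal A 26, Proposal B 0, Proposal C 13, Proposal D 37. Proposal B eliminated.
Round 2: Proposal A 26, Proposal C 13, Proposal D 37. Proposal C eliminated.
Round 3: Proposal A 39, Proposal D 37. Proposal A has a majority (≥39).

Proposal A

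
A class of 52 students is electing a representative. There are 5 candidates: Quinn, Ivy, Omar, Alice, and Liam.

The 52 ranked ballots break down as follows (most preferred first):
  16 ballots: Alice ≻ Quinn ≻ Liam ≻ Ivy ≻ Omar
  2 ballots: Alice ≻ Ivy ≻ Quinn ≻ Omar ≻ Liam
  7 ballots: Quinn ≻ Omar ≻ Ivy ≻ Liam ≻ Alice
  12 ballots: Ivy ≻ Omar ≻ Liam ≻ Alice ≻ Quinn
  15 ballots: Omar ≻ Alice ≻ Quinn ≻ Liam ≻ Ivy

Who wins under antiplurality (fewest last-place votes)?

Liam

Last-place votes: Quinn 12, Ivy 15, Omar 16, Alice 7, Liam 2.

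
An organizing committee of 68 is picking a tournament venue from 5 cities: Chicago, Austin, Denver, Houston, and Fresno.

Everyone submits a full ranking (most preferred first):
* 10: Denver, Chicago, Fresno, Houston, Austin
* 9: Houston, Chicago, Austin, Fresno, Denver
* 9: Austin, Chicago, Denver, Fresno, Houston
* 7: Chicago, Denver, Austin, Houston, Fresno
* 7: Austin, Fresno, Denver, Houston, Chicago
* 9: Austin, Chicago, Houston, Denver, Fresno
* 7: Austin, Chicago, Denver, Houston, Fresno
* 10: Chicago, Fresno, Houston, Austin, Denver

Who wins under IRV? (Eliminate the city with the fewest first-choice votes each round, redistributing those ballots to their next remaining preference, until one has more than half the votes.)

Chicago

Round 1: Chicago 17, Austin 32, Denver 10, Houston 9, Fresno 0. Fresno eliminated.
Round 2: Chicago 17, Austin 32, Denver 10, Houston 9. Houston eliminated.
Round 3: Chicago 26, Austin 32, Denver 10. Denver eliminated.
Round 4: Chicago 36, Austin 32. Chicago has a majority (≥35).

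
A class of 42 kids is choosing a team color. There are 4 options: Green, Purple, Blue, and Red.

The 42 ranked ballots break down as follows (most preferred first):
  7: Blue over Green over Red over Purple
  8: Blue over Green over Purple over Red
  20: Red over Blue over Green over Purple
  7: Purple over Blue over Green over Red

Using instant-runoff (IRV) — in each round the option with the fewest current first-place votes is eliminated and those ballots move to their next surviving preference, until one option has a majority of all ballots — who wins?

Round 1: Green 0, Purple 7, Blue 15, Red 20. Green eliminated.
Round 2: Purple 7, Blue 15, Red 20. Purple eliminated.
Round 3: Blue 22, Red 20. Blue has a majority (≥22).

Blue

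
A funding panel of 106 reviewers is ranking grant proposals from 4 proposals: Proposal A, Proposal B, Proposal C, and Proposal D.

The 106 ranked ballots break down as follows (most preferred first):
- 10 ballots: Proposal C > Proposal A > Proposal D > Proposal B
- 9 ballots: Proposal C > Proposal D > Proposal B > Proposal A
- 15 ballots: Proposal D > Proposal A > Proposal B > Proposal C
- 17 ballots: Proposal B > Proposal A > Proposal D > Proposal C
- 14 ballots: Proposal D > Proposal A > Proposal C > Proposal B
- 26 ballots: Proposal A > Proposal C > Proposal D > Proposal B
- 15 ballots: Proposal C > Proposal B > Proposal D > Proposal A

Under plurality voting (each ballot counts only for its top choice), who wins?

Proposal C

First-place votes: Proposal A 26, Proposal B 17, Proposal C 34, Proposal D 29.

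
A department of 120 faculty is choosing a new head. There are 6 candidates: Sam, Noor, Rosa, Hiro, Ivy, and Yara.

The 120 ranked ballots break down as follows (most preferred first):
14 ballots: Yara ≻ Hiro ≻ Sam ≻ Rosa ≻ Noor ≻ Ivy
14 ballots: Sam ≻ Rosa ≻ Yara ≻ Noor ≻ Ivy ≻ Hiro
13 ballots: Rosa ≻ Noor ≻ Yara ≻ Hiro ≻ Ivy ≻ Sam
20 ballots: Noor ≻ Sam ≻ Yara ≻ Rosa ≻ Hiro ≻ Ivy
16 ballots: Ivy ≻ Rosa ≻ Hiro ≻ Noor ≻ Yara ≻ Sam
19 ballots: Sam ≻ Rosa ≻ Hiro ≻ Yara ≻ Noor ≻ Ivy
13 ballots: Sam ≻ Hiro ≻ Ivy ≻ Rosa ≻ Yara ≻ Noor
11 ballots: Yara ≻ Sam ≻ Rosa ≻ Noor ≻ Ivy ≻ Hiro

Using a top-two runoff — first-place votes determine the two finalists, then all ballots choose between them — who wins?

Sam

Round 1 first-place votes: Sam 46, Noor 20, Rosa 13, Hiro 0, Ivy 16, Yara 25. Sam and Yara advance.
Runoff: Sam is ranked above Yara on 66 ballots, Yara above Sam on 54.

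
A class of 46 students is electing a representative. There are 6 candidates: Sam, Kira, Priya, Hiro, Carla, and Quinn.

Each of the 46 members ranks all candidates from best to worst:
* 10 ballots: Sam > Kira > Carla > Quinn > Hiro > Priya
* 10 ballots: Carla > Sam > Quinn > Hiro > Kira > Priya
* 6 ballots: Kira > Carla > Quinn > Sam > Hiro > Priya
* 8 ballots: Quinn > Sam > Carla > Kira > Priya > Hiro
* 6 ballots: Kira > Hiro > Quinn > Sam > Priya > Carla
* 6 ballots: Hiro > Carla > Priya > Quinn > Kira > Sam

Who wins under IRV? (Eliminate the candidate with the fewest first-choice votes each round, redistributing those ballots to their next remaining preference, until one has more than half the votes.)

Round 1: Sam 10, Kira 12, Priya 0, Hiro 6, Carla 10, Quinn 8. Priya eliminated.
Round 2: Sam 10, Kira 12, Hiro 6, Carla 10, Quinn 8. Hiro eliminated.
Round 3: Sam 10, Kira 12, Carla 16, Quinn 8. Quinn eliminated.
Round 4: Sam 18, Kira 12, Carla 16. Kira eliminated.
Round 5: Sam 24, Carla 22. Sam has a majority (≥24).

Sam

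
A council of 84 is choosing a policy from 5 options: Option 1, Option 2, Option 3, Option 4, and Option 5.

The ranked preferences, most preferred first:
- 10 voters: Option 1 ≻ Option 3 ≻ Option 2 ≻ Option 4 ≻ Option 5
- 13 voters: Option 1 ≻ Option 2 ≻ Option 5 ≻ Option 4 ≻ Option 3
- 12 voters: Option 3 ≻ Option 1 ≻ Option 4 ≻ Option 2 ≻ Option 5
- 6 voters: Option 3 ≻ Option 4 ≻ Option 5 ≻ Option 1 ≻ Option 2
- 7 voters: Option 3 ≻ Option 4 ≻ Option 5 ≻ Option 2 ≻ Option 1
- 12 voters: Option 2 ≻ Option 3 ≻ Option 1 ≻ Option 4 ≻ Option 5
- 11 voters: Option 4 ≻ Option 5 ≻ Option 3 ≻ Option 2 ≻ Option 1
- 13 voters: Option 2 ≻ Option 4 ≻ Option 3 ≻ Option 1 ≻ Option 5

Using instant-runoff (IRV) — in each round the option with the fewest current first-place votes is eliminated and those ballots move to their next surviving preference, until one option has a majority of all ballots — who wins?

Round 1: Option 1 23, Option 2 25, Option 3 25, Option 4 11, Option 5 0. Option 5 eliminated.
Round 2: Option 1 23, Option 2 25, Option 3 25, Option 4 11. Option 4 eliminated.
Round 3: Option 1 23, Option 2 25, Option 3 36. Option 1 eliminated.
Round 4: Option 2 38, Option 3 46. Option 3 has a majority (≥43).

Option 3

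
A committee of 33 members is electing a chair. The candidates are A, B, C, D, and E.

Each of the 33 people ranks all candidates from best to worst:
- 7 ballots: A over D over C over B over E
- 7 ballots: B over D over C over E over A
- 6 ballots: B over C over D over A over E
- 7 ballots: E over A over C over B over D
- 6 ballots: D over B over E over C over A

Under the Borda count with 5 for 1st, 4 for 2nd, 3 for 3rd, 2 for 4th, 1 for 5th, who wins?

A: 7×5 + 7×1 + 6×2 + 7×4 + 6×1 = 88
B: 7×2 + 7×5 + 6×5 + 7×2 + 6×4 = 117
C: 7×3 + 7×3 + 6×4 + 7×3 + 6×2 = 99
D: 7×4 + 7×4 + 6×3 + 7×1 + 6×5 = 111
E: 7×1 + 7×2 + 6×1 + 7×5 + 6×3 = 80

B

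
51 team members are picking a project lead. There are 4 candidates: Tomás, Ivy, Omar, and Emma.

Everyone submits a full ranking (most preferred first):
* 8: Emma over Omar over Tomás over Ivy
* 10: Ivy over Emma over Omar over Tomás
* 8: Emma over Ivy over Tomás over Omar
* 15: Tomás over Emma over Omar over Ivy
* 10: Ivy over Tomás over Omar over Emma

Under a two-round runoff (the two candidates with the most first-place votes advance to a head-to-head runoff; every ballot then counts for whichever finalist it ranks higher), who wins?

Emma

Round 1 first-place votes: Tomás 15, Ivy 20, Omar 0, Emma 16. Ivy and Emma advance.
Runoff: Ivy is ranked above Emma on 20 ballots, Emma above Ivy on 31.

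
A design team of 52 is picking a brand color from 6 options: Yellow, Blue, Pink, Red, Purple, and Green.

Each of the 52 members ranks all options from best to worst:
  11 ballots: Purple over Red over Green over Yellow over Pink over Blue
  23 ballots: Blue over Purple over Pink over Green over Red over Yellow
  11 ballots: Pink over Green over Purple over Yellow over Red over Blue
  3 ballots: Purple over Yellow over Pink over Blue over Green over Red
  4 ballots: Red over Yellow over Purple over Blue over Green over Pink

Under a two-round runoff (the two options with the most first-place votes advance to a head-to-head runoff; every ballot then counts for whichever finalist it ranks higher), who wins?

Round 1 first-place votes: Yellow 0, Blue 23, Pink 11, Red 4, Purple 14, Green 0. Blue and Purple advance.
Runoff: Blue is ranked above Purple on 23 ballots, Purple above Blue on 29.

Purple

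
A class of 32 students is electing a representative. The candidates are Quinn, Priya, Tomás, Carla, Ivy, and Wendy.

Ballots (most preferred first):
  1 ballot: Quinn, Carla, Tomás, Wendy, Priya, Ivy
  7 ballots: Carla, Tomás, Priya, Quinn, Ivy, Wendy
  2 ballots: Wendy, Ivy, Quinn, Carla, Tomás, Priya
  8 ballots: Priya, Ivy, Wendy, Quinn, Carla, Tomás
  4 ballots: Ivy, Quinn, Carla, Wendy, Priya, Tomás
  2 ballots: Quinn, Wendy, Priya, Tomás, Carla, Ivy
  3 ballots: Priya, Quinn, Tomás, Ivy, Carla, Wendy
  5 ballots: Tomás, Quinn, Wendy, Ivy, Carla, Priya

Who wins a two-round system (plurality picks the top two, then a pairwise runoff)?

Round 1 first-place votes: Quinn 3, Priya 11, Tomás 5, Carla 7, Ivy 4, Wendy 2. Priya and Carla advance.
Runoff: Priya is ranked above Carla on 13 ballots, Carla above Priya on 19.

Carla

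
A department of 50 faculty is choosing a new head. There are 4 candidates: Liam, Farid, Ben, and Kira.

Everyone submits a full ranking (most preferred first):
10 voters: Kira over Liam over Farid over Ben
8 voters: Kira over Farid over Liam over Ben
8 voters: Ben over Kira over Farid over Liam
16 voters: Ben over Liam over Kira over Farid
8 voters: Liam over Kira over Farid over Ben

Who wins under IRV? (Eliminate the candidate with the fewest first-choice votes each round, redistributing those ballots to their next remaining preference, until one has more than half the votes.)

Kira

Round 1: Liam 8, Farid 0, Ben 24, Kira 18. Farid eliminated.
Round 2: Liam 8, Ben 24, Kira 18. Liam eliminated.
Round 3: Ben 24, Kira 26. Kira has a majority (≥26).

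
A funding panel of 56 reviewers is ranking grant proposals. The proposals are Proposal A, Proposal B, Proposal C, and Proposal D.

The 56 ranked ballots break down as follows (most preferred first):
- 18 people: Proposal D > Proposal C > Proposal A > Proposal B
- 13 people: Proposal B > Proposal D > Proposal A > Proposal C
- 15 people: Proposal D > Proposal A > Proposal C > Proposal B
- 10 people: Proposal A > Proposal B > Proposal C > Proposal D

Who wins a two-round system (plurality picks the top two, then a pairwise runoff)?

Round 1 first-place votes: Proposal A 10, Proposal B 13, Proposal C 0, Proposal D 33. Proposal D and Proposal B advance.
Runoff: Proposal D is ranked above Proposal B on 33 ballots, Proposal B above Proposal D on 23.

Proposal D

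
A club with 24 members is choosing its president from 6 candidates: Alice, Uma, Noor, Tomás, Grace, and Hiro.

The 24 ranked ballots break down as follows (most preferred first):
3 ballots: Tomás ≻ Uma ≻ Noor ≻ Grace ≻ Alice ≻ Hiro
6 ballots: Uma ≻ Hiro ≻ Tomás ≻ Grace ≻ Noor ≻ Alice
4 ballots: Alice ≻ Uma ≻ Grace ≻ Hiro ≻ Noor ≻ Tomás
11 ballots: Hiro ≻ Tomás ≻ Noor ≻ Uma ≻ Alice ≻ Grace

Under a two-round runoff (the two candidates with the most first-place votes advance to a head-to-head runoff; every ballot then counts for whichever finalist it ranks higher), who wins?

Round 1 first-place votes: Alice 4, Uma 6, Noor 0, Tomás 3, Grace 0, Hiro 11. Hiro and Uma advance.
Runoff: Hiro is ranked above Uma on 11 ballots, Uma above Hiro on 13.

Uma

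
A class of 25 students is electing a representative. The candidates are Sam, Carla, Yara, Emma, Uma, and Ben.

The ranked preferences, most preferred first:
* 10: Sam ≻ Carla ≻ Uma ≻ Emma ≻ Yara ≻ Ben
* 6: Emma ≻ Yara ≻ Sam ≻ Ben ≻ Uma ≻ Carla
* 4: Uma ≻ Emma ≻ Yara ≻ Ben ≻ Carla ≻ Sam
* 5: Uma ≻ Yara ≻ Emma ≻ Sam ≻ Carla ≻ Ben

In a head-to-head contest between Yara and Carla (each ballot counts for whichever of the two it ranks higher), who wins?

Yara is ranked above Carla on 15 ballots; Carla above Yara on 10.

Yara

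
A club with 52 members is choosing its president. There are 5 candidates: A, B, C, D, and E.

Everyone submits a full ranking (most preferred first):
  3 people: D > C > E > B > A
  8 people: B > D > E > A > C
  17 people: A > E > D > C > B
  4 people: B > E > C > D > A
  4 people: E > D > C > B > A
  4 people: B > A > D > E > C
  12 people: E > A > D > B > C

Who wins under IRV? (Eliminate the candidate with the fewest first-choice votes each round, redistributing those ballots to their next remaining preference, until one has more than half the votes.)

E

Round 1: A 17, B 16, C 0, D 3, E 16. C eliminated.
Round 2: A 17, B 16, D 3, E 16. D eliminated.
Round 3: A 17, B 16, E 19. B eliminated.
Round 4: A 21, E 31. E has a majority (≥27).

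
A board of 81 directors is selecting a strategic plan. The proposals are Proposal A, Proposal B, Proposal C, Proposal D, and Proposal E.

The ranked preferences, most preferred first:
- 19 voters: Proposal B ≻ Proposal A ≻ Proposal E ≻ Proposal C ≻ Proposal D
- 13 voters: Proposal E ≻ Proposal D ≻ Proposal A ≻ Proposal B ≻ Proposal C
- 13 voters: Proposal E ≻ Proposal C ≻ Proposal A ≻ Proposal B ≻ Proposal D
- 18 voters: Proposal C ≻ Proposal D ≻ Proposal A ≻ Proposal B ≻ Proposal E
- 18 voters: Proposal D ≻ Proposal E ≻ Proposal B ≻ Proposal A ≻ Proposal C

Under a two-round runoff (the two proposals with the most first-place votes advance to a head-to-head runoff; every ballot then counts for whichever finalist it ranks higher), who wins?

Proposal E

Round 1 first-place votes: Proposal A 0, Proposal B 19, Proposal C 18, Proposal D 18, Proposal E 26. Proposal E and Proposal B advance.
Runoff: Proposal E is ranked above Proposal B on 44 ballots, Proposal B above Proposal E on 37.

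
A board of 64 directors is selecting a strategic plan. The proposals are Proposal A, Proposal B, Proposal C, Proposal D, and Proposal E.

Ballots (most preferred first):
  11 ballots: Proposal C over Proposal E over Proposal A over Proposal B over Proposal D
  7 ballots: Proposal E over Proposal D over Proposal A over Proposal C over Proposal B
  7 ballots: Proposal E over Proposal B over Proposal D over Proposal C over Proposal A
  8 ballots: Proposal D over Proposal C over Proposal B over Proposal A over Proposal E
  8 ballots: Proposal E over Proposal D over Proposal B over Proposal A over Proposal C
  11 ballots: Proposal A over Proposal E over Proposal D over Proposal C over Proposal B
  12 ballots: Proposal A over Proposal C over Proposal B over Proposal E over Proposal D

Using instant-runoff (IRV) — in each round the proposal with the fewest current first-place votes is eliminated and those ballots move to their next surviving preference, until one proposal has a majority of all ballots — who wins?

Round 1: Proposal A 23, Proposal B 0, Proposal C 11, Proposal D 8, Proposal E 22. Proposal B eliminated.
Round 2: Proposal A 23, Proposal C 11, Proposal D 8, Proposal E 22. Proposal D eliminated.
Round 3: Proposal A 23, Proposal C 19, Proposal E 22. Proposal C eliminated.
Round 4: Proposal A 31, Proposal E 33. Proposal E has a majority (≥33).

Proposal E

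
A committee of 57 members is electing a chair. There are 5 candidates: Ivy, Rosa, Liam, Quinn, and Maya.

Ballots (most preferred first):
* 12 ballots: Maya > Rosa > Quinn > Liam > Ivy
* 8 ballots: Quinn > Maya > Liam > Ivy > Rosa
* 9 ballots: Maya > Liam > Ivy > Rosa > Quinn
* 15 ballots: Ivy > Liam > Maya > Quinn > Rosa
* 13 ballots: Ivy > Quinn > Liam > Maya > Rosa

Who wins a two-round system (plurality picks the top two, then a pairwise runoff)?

Maya

Round 1 first-place votes: Ivy 28, Rosa 0, Liam 0, Quinn 8, Maya 21. Ivy and Maya advance.
Runoff: Ivy is ranked above Maya on 28 ballots, Maya above Ivy on 29.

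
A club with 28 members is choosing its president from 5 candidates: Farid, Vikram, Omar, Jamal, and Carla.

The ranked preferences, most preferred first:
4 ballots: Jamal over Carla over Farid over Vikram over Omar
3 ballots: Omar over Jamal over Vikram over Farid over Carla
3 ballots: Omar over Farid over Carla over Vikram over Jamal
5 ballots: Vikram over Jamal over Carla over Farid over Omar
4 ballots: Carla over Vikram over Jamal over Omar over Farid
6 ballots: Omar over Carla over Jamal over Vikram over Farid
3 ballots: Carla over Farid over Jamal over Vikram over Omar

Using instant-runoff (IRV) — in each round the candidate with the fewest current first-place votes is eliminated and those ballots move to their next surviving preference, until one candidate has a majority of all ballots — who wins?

Round 1: Farid 0, Vikram 5, Omar 12, Jamal 4, Carla 7. Farid eliminated.
Round 2: Vikram 5, Omar 12, Jamal 4, Carla 7. Jamal eliminated.
Round 3: Vikram 5, Omar 12, Carla 11. Vikram eliminated.
Round 4: Omar 12, Carla 16. Carla has a majority (≥15).

Carla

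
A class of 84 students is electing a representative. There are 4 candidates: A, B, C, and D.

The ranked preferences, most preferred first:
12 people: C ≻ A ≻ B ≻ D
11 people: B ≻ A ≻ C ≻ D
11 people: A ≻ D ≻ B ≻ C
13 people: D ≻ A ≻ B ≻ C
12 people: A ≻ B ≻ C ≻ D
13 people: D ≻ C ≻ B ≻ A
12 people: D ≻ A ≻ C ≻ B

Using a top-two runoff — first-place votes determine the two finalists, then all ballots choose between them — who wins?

A

Round 1 first-place votes: A 23, B 11, C 12, D 38. D and A advance.
Runoff: D is ranked above A on 38 ballots, A above D on 46.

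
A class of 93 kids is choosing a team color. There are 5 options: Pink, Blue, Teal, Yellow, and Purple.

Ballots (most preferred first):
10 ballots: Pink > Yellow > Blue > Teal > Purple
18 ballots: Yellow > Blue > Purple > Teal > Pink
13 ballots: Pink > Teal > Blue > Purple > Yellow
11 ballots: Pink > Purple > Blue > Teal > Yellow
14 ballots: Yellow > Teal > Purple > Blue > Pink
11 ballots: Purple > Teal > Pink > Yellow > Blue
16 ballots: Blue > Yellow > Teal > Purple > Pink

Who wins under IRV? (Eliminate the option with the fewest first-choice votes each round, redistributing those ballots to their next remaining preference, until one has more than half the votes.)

Yellow

Round 1: Pink 34, Blue 16, Teal 0, Yellow 32, Purple 11. Teal eliminated.
Round 2: Pink 34, Blue 16, Yellow 32, Purple 11. Purple eliminated.
Round 3: Pink 45, Blue 16, Yellow 32. Blue eliminated.
Round 4: Pink 45, Yellow 48. Yellow has a majority (≥47).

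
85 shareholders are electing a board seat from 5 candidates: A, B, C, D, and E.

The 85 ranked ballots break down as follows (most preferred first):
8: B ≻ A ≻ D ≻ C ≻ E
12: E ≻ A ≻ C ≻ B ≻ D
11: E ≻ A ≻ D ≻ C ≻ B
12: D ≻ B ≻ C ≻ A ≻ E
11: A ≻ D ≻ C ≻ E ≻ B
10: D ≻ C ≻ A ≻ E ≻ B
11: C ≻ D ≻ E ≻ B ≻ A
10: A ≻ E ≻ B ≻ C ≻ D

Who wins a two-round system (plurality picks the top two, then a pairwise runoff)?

D

Round 1 first-place votes: A 21, B 8, C 11, D 22, E 23. E and D advance.
Runoff: E is ranked above D on 33 ballots, D above E on 52.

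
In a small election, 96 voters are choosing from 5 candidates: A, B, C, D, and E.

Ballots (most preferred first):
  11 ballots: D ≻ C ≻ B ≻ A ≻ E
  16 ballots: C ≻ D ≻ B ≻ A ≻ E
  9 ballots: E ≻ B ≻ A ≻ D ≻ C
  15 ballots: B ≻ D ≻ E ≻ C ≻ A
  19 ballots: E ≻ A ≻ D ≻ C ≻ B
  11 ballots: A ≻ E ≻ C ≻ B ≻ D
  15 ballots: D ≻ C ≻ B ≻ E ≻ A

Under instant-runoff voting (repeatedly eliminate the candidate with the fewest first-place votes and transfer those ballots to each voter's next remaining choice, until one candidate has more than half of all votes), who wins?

D

Round 1: A 11, B 15, C 16, D 26, E 28. A eliminated.
Round 2: B 15, C 16, D 26, E 39. B eliminated.
Round 3: C 16, D 41, E 39. C eliminated.
Round 4: D 57, E 39. D has a majority (≥49).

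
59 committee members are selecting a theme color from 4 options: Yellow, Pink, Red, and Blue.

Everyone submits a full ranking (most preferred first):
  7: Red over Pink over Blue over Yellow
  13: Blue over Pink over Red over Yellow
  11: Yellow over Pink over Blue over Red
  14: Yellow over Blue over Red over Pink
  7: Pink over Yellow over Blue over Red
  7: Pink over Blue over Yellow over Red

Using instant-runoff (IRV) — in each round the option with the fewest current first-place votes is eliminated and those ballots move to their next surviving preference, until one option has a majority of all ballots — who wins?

Round 1: Yellow 25, Pink 14, Red 7, Blue 13. Red eliminated.
Round 2: Yellow 25, Pink 21, Blue 13. Blue eliminated.
Round 3: Yellow 25, Pink 34. Pink has a majority (≥30).

Pink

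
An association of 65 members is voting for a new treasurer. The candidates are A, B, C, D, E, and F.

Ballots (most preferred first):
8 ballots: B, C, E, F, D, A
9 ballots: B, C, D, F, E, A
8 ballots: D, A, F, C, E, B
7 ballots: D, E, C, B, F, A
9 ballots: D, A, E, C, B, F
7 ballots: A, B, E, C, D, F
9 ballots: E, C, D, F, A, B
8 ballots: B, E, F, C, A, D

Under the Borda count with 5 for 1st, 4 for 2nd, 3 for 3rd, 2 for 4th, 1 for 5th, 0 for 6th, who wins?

E

A: 8×0 + 9×0 + 8×4 + 7×0 + 9×4 + 7×5 + 9×1 + 8×1 = 120
B: 8×5 + 9×5 + 8×0 + 7×2 + 9×1 + 7×4 + 9×0 + 8×5 = 176
C: 8×4 + 9×4 + 8×2 + 7×3 + 9×2 + 7×2 + 9×4 + 8×2 = 189
D: 8×1 + 9×3 + 8×5 + 7×5 + 9×5 + 7×1 + 9×3 + 8×0 = 189
E: 8×3 + 9×1 + 8×1 + 7×4 + 9×3 + 7×3 + 9×5 + 8×4 = 194
F: 8×2 + 9×2 + 8×3 + 7×1 + 9×0 + 7×0 + 9×2 + 8×3 = 107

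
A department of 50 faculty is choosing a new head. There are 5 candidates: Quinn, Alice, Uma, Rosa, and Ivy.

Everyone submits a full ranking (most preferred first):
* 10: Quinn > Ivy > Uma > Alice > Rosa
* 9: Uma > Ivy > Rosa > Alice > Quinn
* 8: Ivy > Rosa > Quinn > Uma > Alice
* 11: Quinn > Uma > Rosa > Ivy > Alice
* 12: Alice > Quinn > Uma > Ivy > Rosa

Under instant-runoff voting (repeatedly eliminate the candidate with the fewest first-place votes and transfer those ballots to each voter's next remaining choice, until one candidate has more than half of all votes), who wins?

Round 1: Quinn 21, Alice 12, Uma 9, Rosa 0, Ivy 8. Rosa eliminated.
Round 2: Quinn 21, Alice 12, Uma 9, Ivy 8. Ivy eliminated.
Round 3: Quinn 29, Alice 12, Uma 9. Quinn has a majority (≥26).

Quinn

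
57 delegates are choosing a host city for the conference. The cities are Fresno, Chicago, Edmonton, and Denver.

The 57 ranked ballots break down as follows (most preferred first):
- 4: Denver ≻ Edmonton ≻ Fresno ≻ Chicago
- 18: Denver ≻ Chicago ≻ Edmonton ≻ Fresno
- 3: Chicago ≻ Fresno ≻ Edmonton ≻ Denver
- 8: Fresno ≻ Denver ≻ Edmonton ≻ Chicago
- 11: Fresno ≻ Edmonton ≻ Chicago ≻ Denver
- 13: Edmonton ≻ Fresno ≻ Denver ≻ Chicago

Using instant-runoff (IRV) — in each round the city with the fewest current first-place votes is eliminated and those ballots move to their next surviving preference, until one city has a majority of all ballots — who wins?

Fresno

Round 1: Fresno 19, Chicago 3, Edmonton 13, Denver 22. Chicago eliminated.
Round 2: Fresno 22, Edmonton 13, Denver 22. Edmonton eliminated.
Round 3: Fresno 35, Denver 22. Fresno has a majority (≥29).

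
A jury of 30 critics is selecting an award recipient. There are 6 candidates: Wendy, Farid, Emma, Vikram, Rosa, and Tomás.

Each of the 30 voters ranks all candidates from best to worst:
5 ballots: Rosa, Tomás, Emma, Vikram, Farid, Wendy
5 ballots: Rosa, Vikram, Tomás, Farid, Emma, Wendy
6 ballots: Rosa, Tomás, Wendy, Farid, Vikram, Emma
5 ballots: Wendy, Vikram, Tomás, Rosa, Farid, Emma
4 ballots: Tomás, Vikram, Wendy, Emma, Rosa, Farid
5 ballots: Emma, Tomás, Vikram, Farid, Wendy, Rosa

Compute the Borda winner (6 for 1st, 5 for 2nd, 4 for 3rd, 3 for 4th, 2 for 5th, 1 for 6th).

Wendy: 5×1 + 5×1 + 6×4 + 5×6 + 4×4 + 5×2 = 90
Farid: 5×2 + 5×3 + 6×3 + 5×2 + 4×1 + 5×3 = 72
Emma: 5×4 + 5×2 + 6×1 + 5×1 + 4×3 + 5×6 = 83
Vikram: 5×3 + 5×5 + 6×2 + 5×5 + 4×5 + 5×4 = 117
Rosa: 5×6 + 5×6 + 6×6 + 5×3 + 4×2 + 5×1 = 124
Tomás: 5×5 + 5×4 + 6×5 + 5×4 + 4×6 + 5×5 = 144

Tomás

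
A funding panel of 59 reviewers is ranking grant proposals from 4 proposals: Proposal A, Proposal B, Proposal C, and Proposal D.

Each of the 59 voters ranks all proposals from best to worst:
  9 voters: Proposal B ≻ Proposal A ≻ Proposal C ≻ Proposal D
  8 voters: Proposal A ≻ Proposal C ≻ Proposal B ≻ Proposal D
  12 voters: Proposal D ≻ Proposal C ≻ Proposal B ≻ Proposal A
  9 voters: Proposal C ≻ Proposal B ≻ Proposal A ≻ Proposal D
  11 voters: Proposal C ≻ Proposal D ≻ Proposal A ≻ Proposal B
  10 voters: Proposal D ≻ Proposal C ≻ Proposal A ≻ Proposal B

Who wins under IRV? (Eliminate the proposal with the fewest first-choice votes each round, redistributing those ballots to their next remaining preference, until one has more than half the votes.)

Round 1: Proposal A 8, Proposal B 9, Proposal C 20, Proposal D 22. Proposal A eliminated.
Round 2: Proposal B 9, Proposal C 28, Proposal D 22. Proposal B eliminated.
Round 3: Proposal C 37, Proposal D 22. Proposal C has a majority (≥30).

Proposal C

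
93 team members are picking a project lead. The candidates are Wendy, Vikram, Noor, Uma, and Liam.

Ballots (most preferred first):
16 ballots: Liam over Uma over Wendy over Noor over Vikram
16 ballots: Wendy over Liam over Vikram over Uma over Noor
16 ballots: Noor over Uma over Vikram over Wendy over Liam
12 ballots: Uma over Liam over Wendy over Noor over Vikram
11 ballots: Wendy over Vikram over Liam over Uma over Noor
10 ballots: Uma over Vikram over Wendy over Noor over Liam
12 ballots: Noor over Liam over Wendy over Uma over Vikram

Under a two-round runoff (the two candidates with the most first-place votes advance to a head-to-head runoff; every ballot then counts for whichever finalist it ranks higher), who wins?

Round 1 first-place votes: Wendy 27, Vikram 0, Noor 28, Uma 22, Liam 16. Noor and Wendy advance.
Runoff: Noor is ranked above Wendy on 28 ballots, Wendy above Noor on 65.

Wendy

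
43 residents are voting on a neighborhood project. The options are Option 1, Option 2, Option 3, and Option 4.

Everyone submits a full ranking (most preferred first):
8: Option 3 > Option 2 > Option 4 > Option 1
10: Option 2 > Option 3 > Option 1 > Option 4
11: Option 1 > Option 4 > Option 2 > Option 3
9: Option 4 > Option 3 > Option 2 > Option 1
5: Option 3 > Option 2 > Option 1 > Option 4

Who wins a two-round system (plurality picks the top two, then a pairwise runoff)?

Option 3

Round 1 first-place votes: Option 1 11, Option 2 10, Option 3 13, Option 4 9. Option 3 and Option 1 advance.
Runoff: Option 3 is ranked above Option 1 on 32 ballots, Option 1 above Option 3 on 11.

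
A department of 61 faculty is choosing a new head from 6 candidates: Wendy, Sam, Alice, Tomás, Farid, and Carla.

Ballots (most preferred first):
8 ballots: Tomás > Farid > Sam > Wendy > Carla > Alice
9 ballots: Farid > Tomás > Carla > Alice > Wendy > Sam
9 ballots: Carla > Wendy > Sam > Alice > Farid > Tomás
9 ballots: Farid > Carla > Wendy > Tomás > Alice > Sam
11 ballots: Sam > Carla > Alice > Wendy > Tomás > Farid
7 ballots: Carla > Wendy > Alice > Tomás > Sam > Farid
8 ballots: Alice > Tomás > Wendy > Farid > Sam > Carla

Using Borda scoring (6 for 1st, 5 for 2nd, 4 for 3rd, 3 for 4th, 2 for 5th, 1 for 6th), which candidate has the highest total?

Wendy: 8×3 + 9×2 + 9×5 + 9×4 + 11×3 + 7×5 + 8×4 = 223
Sam: 8×4 + 9×1 + 9×4 + 9×1 + 11×6 + 7×2 + 8×2 = 182
Alice: 8×1 + 9×3 + 9×3 + 9×2 + 11×4 + 7×4 + 8×6 = 200
Tomás: 8×6 + 9×5 + 9×1 + 9×3 + 11×2 + 7×3 + 8×5 = 212
Farid: 8×5 + 9×6 + 9×2 + 9×6 + 11×1 + 7×1 + 8×3 = 208
Carla: 8×2 + 9×4 + 9×6 + 9×5 + 11×5 + 7×6 + 8×1 = 256

Carla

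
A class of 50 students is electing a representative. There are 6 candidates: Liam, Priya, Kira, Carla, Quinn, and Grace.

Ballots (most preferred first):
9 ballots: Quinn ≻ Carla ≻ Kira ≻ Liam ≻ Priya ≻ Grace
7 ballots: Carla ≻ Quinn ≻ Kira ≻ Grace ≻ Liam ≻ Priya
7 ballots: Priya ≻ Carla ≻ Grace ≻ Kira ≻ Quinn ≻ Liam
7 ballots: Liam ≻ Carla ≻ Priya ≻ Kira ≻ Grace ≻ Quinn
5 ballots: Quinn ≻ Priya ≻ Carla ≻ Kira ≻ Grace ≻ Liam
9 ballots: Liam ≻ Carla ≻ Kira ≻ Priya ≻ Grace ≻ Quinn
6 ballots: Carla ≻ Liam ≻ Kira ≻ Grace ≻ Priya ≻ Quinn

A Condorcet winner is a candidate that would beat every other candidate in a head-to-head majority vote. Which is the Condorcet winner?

Carla vs Liam: 34–16
Carla vs Priya: 38–12
Carla vs Kira: 50–0
Carla vs Quinn: 36–14
Carla vs Grace: 50–0
Carla beats every other candidate.

Carla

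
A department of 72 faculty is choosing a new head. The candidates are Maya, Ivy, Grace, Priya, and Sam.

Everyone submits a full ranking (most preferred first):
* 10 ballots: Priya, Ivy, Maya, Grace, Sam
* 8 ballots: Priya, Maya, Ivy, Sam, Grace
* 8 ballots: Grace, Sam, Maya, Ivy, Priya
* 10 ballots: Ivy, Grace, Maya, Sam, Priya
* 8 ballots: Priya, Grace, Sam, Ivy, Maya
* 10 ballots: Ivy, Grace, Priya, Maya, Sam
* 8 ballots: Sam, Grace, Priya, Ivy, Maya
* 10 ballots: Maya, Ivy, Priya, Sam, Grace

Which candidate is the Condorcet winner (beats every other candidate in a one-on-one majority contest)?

Ivy

Ivy vs Maya: 46–26
Ivy vs Grace: 48–24
Ivy vs Priya: 38–34
Ivy vs Sam: 48–24
Ivy beats every other candidate.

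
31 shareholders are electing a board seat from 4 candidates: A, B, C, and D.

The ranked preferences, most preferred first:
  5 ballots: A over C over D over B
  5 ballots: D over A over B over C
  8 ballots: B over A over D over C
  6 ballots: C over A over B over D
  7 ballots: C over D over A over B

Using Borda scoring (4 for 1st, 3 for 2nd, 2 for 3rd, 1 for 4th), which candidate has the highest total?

A

A: 5×4 + 5×3 + 8×3 + 6×3 + 7×2 = 91
B: 5×1 + 5×2 + 8×4 + 6×2 + 7×1 = 66
C: 5×3 + 5×1 + 8×1 + 6×4 + 7×4 = 80
D: 5×2 + 5×4 + 8×2 + 6×1 + 7×3 = 73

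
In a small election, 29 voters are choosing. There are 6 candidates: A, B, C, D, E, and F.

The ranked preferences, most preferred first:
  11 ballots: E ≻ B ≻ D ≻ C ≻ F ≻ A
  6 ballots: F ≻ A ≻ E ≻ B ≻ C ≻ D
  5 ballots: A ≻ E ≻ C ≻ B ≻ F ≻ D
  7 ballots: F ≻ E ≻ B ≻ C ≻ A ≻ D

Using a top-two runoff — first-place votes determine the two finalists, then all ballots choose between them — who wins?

Round 1 first-place votes: A 5, B 0, C 0, D 0, E 11, F 13. F and E advance.
Runoff: F is ranked above E on 13 ballots, E above F on 16.

E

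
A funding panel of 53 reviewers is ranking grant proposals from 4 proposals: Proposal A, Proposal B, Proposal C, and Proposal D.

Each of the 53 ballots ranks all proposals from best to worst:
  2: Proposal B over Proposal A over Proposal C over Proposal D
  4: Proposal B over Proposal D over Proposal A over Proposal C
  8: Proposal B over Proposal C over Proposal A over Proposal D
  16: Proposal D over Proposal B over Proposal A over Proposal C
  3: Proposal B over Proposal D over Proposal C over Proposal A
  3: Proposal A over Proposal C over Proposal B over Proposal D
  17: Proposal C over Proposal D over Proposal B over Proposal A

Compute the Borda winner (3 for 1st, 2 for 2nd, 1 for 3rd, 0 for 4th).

Proposal B

Proposal A: 2×2 + 4×1 + 8×1 + 16×1 + 3×0 + 3×3 + 17×0 = 41
Proposal B: 2×3 + 4×3 + 8×3 + 16×2 + 3×3 + 3×1 + 17×1 = 103
Proposal C: 2×1 + 4×0 + 8×2 + 16×0 + 3×1 + 3×2 + 17×3 = 78
Proposal D: 2×0 + 4×2 + 8×0 + 16×3 + 3×2 + 3×0 + 17×2 = 96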